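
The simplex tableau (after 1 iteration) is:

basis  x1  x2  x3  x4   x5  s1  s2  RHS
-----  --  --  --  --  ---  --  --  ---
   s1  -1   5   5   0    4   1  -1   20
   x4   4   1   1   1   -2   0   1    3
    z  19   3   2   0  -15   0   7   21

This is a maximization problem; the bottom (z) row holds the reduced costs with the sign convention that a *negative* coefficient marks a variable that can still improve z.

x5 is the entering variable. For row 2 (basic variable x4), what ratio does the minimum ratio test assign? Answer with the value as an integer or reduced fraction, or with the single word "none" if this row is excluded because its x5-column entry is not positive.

none

The x5 entry in row 2 is -2 ≤ 0, so this row gives no ratio.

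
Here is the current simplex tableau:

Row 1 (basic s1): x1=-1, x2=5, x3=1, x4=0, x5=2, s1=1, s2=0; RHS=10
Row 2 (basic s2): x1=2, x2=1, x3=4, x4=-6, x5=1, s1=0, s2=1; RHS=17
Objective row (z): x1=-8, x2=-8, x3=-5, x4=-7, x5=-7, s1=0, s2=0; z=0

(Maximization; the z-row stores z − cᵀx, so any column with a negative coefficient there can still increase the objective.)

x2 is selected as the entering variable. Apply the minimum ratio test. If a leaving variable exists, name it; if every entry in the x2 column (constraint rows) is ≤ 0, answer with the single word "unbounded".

Ratios: row 1 (s1): 10/5 = 2; row 2 (s2): 17/1 = 17.
Minimum ratio is in the s1 row, so s1 leaves.

s1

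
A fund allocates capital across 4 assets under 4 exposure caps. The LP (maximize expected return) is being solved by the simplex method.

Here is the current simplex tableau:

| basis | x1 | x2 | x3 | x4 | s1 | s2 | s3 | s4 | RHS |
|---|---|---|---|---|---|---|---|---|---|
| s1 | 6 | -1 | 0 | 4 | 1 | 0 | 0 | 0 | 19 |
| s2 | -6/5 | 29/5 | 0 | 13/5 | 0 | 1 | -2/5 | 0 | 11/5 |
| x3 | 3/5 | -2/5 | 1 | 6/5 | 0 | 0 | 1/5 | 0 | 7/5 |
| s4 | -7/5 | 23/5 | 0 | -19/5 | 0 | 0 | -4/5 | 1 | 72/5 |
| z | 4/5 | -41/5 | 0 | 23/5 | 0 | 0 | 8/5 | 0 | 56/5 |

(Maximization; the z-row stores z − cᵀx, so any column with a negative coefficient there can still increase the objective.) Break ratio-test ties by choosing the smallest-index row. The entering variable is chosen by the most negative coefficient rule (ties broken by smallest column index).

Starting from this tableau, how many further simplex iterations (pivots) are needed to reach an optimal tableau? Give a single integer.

pivot: x2 in, s2 out → z = 415/29
pivot: x1 in, x3 out → z = 17
No improving column remains; optimal.

2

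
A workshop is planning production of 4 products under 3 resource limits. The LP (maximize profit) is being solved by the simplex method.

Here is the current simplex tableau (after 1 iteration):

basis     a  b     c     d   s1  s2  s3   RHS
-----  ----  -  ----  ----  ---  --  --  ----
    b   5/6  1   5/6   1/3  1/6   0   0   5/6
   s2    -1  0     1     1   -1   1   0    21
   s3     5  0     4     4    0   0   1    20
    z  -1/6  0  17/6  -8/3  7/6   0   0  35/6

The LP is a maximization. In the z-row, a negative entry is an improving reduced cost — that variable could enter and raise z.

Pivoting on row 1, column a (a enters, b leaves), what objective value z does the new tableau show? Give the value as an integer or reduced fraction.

Minimum ratio for a: (5/6)/(5/6) = 1.
z changes by −(z-row coeff of a)·ratio = −(-1/6)·1 = 1/6.
New z = 35/6 + (1/6) = 6.

6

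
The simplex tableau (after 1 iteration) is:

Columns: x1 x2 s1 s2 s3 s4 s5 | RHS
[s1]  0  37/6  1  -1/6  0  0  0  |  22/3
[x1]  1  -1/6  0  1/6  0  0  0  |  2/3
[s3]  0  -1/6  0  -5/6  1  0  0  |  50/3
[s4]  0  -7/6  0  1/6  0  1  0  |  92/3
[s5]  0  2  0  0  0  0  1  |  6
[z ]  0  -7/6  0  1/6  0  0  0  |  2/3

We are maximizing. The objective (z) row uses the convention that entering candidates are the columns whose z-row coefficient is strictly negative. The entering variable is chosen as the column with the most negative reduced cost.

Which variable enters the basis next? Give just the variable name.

x2

Objective-row coefficients: x1: 0, x2: -7/6, s1: 0, s2: 1/6, s3: 0, s4: 0, s5: 0.
The most negative is -7/6 in column x2, so x2 enters.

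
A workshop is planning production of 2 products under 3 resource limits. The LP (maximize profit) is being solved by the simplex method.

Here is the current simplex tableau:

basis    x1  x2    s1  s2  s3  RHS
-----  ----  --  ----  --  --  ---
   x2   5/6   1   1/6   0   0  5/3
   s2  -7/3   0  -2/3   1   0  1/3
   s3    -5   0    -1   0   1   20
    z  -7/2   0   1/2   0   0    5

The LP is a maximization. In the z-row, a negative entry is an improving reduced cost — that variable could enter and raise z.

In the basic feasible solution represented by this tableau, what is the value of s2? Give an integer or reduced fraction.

s2 is basic (row 2); its value is the RHS of that row: 1/3.

1/3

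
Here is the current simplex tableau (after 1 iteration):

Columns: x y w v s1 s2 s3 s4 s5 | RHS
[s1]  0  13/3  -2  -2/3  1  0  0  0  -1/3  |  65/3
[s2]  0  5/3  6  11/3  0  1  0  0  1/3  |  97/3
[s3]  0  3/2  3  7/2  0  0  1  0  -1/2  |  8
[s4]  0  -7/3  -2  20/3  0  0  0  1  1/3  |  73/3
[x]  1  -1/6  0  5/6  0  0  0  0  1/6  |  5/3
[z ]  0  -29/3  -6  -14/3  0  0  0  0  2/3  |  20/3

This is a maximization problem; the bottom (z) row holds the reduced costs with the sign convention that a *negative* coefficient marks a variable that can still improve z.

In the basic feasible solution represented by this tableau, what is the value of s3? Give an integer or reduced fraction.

8

s3 is basic (row 3); its value is the RHS of that row: 8.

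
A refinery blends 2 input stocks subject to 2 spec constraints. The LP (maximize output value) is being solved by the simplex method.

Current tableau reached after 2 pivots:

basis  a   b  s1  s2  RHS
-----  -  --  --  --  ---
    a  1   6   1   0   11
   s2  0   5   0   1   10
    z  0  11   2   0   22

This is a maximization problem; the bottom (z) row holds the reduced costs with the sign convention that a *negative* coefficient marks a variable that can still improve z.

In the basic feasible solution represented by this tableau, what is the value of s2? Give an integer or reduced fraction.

s2 is basic (row 2); its value is the RHS of that row: 10.

10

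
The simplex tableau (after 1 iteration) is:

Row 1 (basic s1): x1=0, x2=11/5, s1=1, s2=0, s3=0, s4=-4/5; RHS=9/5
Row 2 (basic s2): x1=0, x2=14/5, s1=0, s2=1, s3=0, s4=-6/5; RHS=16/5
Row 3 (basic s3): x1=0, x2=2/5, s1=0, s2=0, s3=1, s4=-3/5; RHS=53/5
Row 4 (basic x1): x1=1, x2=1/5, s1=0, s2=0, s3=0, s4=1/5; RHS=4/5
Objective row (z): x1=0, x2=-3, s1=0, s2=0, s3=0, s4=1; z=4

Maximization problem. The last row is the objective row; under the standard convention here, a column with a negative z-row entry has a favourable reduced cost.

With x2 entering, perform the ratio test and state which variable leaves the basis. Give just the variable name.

Ratios: row 1 (s1): (9/5)/(11/5) = 9/11; row 2 (s2): (16/5)/(14/5) = 8/7; row 3 (s3): (53/5)/(2/5) = 53/2; row 4 (x1): (4/5)/(1/5) = 4.
Minimum ratio 9/11 is in the s1 row, so s1 leaves.

s1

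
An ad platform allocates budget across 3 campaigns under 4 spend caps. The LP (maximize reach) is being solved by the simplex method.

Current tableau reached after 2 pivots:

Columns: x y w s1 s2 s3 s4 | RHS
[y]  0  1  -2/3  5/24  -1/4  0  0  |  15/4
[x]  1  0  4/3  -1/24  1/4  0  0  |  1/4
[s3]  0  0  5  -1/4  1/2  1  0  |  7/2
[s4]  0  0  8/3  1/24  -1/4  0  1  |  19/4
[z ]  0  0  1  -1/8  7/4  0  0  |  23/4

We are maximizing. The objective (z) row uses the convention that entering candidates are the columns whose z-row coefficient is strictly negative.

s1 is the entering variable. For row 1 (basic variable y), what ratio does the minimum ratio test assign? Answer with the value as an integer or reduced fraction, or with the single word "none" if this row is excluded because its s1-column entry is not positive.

Ratio = RHS / (s1 entry) = (15/4) / (5/24) = 18.

18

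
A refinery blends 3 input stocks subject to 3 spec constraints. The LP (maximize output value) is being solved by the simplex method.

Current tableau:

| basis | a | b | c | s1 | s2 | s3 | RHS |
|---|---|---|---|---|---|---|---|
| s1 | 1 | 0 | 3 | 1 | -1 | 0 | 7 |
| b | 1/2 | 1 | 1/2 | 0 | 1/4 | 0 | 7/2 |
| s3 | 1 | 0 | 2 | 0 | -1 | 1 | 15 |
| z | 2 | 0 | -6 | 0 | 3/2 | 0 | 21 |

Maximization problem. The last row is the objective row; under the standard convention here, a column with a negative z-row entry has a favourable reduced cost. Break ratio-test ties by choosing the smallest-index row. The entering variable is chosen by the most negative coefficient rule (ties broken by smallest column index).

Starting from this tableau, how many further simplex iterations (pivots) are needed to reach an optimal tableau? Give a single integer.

2

pivot: c in, s1 out → z = 35
pivot: s2 in, b out → z = 189/5
No improving column remains; optimal.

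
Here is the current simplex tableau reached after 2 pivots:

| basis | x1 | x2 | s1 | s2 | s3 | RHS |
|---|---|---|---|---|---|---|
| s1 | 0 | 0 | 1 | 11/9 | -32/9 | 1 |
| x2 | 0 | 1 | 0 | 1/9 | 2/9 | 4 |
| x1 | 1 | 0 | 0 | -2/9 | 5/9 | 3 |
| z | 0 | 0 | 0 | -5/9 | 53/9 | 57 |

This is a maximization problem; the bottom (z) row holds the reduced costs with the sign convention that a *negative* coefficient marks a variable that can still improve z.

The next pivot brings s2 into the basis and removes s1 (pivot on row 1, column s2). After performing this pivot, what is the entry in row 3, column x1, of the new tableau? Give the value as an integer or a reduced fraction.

Pivot element is row 1, column s2: 11/9.
Normalize row 1: new (row 1, x1) = 0/(11/9) = 0.
row 3 ← row 3 − (-2/9)·(new row 1): 1 − (-2/9)·0 = 1.

1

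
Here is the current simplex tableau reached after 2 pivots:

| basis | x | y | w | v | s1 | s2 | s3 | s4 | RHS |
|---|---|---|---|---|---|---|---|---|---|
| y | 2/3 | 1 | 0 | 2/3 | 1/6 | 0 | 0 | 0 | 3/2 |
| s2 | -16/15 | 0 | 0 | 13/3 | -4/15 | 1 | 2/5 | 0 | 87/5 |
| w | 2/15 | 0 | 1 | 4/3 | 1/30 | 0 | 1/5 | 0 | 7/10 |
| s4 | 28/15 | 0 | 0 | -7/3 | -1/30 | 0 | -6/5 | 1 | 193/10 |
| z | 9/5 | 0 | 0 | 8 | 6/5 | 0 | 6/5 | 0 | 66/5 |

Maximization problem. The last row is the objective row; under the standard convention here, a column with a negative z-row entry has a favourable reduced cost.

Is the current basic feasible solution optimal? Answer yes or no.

yes

No objective-row coefficient is strictly negative, so no entering variable exists; the tableau is optimal.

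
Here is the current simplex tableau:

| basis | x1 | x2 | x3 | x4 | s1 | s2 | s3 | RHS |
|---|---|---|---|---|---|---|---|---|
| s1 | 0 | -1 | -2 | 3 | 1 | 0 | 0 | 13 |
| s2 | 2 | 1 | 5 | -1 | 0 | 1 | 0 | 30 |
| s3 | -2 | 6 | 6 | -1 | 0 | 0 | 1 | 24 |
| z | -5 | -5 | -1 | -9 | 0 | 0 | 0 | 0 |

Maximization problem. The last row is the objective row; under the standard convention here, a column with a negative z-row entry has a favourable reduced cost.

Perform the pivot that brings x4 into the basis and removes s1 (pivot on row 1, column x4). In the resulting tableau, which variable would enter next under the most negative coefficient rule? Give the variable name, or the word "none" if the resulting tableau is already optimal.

x2

Pivot element 3. New z-row = old z-row − (-9)·(row 1/3).
Updated z-row coefficients: x1: -5, x2: -8, x3: -7, x4: 0, s1: 3, s2: 0, s3: 0.
The most negative is -8 in column x2, so x2 would enter next.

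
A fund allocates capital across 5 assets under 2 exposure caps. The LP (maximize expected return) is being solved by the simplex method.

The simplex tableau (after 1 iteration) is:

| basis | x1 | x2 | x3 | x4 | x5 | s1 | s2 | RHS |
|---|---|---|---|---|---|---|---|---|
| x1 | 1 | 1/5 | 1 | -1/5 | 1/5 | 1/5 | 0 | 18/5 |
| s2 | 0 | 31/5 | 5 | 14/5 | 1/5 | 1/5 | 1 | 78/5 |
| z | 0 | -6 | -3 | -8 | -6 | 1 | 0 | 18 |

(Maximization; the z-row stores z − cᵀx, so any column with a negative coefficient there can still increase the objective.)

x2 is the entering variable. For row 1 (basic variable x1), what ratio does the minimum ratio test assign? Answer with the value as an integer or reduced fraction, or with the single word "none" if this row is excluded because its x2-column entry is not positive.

18

Ratio = RHS / (x2 entry) = (18/5) / (1/5) = 18.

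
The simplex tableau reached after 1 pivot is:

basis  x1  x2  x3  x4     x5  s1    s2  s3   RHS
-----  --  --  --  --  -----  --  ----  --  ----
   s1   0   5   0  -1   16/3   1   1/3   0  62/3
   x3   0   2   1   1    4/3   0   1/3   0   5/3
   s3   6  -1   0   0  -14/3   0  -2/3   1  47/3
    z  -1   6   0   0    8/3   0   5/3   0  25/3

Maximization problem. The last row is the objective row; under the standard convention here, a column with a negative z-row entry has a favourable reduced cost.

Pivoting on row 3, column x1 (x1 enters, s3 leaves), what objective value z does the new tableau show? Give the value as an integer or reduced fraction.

197/18

Minimum ratio for x1: (47/3)/6 = 47/18.
z changes by −(z-row coeff of x1)·ratio = −(-1)·(47/18) = 47/18.
New z = 25/3 + (47/18) = 197/18.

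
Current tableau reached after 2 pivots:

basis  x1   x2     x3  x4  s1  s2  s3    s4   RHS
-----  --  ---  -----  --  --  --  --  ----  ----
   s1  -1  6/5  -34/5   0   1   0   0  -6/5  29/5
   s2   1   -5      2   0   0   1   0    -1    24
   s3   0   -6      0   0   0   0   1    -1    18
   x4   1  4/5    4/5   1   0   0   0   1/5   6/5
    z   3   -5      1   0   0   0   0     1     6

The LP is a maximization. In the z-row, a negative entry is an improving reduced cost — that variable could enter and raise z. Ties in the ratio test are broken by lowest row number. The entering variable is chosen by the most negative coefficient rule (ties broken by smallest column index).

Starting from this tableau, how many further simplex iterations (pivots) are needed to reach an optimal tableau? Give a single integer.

pivot: x2 in, x4 out → z = 27/2
No improving column remains; optimal.

1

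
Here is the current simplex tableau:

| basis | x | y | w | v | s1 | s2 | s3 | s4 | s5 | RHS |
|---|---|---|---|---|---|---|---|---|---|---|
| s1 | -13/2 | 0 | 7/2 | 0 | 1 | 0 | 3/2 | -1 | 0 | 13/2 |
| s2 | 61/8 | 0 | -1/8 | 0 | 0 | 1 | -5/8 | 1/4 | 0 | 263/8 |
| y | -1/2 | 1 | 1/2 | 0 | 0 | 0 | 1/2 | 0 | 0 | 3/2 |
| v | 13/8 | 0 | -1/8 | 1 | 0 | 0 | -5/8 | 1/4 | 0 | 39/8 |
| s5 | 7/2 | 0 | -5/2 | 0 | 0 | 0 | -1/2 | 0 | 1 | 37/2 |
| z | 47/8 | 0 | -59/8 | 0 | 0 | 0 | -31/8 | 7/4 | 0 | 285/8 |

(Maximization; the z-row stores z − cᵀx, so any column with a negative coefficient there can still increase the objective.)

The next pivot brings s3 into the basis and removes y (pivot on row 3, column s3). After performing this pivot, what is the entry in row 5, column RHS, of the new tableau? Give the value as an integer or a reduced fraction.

20

Pivot element is row 3, column s3: 1/2.
Normalize row 3: new (row 3, RHS) = (3/2)/(1/2) = 3.
row 5 ← row 5 − (-1/2)·(new row 3): 37/2 − (-1/2)·3 = 20.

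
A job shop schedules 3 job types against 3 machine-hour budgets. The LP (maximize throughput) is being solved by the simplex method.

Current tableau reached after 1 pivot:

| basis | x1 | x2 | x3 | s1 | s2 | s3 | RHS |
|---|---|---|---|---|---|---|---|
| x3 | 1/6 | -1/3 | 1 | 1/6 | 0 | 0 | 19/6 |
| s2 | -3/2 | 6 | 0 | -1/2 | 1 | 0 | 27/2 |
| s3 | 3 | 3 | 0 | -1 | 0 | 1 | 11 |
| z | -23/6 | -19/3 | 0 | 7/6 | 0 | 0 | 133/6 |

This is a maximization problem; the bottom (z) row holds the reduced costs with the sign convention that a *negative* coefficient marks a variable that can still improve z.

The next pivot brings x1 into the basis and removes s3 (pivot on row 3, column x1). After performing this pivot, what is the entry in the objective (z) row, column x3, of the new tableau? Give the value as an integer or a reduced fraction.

Pivot element is row 3, column x1: 3.
Normalize row 3: new (row 3, x3) = 0/3 = 0.
z-row ← z-row − (-23/6)·(new row 3): 0 − (-23/6)·0 = 0.

0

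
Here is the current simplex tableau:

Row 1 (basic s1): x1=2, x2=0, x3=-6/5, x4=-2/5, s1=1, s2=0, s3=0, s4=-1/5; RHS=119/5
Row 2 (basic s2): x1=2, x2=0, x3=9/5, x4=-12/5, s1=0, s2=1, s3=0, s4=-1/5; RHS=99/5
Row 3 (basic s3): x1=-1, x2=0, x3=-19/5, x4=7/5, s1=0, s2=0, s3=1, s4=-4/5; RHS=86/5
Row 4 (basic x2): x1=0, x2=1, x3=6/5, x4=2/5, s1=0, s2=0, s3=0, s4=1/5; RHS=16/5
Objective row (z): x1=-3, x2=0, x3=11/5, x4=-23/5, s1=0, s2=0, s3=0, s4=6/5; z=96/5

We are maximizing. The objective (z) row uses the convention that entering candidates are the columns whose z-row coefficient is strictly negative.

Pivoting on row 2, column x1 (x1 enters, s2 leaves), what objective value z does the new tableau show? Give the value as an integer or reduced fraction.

Minimum ratio for x1: (99/5)/2 = 99/10.
z changes by −(z-row coeff of x1)·ratio = −(-3)·(99/10) = 297/10.
New z = 96/5 + (297/10) = 489/10.

489/10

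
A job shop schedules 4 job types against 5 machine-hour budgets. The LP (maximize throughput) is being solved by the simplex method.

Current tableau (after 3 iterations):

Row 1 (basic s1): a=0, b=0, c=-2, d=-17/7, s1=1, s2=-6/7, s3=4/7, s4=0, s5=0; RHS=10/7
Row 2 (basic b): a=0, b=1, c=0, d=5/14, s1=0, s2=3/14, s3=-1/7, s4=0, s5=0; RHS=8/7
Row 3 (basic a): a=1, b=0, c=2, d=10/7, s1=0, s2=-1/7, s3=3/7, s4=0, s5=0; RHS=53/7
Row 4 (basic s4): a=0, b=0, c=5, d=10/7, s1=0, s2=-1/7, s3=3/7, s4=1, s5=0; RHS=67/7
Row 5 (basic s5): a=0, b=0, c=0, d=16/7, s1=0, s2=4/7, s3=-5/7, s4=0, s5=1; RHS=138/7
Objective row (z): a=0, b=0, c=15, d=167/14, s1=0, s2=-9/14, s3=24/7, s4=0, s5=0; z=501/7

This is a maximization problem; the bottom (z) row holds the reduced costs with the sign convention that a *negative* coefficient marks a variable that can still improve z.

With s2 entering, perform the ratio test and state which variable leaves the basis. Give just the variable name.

b

Ratios: row 1 (s1): entry -6/7 ≤ 0, skip; row 2 (b): (8/7)/(3/14) = 16/3; row 3 (a): entry -1/7 ≤ 0, skip; row 4 (s4): entry -1/7 ≤ 0, skip; row 5 (s5): (138/7)/(4/7) = 69/2.
Minimum ratio 16/3 is in the b row, so b leaves.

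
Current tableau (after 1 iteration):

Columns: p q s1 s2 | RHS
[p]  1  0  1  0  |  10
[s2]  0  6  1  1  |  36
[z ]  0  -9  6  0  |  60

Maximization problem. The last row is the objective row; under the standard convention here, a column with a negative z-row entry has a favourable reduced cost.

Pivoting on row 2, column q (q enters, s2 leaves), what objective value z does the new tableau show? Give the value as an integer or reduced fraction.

Minimum ratio for q: 36/6 = 6.
z changes by −(z-row coeff of q)·ratio = −(-9)·6 = 54.
New z = 60 + 54 = 114.

114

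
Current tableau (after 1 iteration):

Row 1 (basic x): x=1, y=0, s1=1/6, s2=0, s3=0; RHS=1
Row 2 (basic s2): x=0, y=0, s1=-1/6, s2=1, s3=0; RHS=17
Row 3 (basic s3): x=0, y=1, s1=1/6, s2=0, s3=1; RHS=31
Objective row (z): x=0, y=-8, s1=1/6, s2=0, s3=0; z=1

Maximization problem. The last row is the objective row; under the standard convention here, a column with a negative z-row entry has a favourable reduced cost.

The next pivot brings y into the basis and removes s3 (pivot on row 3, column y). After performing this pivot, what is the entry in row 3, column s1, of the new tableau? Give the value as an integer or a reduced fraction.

1/6

Pivot element is row 3, column y: 1.
Normalize row 3: new (row 3, s1) = (1/6)/1 = 1/6.
Row 3 is the pivot row, so the entry is 1/6.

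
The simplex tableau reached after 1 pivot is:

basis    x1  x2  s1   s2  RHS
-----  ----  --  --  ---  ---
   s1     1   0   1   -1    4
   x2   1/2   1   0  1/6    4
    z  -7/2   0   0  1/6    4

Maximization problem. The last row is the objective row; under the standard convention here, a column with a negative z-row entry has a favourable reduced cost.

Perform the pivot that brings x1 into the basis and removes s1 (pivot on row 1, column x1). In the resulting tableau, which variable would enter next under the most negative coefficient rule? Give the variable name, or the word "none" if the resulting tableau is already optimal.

Pivot element 1. New z-row = old z-row − (-7/2)·(row 1/1).
Updated z-row coefficients: x1: 0, x2: 0, s1: 7/2, s2: -10/3.
The most negative is -10/3 in column s2, so s2 would enter next.

s2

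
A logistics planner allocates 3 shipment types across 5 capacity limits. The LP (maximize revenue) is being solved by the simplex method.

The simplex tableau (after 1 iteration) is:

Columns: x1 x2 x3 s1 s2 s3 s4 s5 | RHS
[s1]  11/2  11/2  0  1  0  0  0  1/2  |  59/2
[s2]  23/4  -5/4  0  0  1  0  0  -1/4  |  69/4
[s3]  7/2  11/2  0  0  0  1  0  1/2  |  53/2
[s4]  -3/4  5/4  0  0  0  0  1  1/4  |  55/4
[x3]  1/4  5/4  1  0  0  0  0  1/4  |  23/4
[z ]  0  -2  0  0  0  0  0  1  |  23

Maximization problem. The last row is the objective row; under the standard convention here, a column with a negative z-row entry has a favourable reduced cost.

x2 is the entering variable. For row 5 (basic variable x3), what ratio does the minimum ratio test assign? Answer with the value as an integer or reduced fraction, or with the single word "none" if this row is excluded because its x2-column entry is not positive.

23/5

Ratio = RHS / (x2 entry) = (23/4) / (5/4) = 23/5.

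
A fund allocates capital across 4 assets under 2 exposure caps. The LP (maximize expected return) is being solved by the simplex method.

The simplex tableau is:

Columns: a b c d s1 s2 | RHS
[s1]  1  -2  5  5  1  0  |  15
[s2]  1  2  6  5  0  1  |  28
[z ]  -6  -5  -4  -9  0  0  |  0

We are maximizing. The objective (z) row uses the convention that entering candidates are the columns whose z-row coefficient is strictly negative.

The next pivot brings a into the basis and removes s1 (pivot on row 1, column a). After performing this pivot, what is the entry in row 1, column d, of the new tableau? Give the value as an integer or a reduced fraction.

5

Pivot element is row 1, column a: 1.
Normalize row 1: new (row 1, d) = 5/1 = 5.
Row 1 is the pivot row, so the entry is 5.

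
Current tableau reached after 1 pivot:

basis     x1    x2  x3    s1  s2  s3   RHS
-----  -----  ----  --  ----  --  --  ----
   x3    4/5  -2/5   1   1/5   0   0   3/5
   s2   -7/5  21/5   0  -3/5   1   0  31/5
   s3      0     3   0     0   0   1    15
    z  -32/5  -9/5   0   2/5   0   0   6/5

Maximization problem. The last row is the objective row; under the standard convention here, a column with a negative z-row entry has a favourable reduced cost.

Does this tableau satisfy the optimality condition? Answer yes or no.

no

Column x1 has objective-row coefficient -32/5, which is negative; an improving pivot exists, so not yet optimal.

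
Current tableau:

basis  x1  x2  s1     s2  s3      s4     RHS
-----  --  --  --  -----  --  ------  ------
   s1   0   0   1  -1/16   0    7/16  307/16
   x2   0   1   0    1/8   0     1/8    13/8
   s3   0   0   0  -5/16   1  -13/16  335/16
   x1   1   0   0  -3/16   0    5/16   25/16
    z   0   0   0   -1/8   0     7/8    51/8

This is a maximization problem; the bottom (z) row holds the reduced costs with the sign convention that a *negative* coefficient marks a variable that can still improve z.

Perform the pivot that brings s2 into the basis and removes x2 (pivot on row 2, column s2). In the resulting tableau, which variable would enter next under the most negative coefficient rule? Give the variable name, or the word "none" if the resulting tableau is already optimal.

none

Pivot element 1/8. New z-row = old z-row − (-1/8)·(row 2/(1/8)).
Updated z-row coefficients: x1: 0, x2: 1, s1: 0, s2: 0, s3: 0, s4: 1.
No coefficient is strictly negative; the tableau after this pivot is optimal.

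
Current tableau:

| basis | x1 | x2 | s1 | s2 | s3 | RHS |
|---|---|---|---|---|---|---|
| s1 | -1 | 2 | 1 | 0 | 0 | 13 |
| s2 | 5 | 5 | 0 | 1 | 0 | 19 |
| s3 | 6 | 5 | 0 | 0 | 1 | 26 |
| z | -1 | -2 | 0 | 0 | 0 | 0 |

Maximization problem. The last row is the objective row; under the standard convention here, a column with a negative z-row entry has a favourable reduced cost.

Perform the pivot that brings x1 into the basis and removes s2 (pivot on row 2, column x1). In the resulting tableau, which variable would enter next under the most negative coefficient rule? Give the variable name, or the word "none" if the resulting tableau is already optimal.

Pivot element 5. New z-row = old z-row − (-1)·(row 2/5).
Updated z-row coefficients: x1: 0, x2: -1, s1: 0, s2: 1/5, s3: 0.
The most negative is -1 in column x2, so x2 would enter next.

x2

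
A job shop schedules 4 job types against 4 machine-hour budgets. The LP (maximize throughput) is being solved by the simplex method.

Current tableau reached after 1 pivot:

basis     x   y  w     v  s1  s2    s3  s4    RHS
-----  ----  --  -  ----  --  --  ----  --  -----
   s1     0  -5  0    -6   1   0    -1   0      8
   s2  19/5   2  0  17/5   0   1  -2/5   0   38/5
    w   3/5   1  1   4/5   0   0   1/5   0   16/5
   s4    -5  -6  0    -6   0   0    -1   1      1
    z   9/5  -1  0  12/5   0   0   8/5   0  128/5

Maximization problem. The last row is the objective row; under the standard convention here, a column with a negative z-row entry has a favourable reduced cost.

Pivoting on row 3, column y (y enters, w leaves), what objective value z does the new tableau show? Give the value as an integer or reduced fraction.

144/5

Minimum ratio for y: (16/5)/1 = 16/5.
z changes by −(z-row coeff of y)·ratio = −(-1)·(16/5) = 16/5.
New z = 128/5 + (16/5) = 144/5.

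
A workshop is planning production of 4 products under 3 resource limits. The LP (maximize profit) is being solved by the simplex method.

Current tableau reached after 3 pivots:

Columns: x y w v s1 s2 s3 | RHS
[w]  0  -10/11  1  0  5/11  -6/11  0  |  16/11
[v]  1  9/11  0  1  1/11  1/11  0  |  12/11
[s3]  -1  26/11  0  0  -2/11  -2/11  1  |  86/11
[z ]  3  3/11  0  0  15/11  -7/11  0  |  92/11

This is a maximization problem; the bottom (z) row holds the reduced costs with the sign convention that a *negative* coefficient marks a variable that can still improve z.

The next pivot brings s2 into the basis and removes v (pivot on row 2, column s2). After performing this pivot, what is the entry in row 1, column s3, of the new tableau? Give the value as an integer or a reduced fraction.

Pivot element is row 2, column s2: 1/11.
Normalize row 2: new (row 2, s3) = 0/(1/11) = 0.
row 1 ← row 1 − (-6/11)·(new row 2): 0 − (-6/11)·0 = 0.

0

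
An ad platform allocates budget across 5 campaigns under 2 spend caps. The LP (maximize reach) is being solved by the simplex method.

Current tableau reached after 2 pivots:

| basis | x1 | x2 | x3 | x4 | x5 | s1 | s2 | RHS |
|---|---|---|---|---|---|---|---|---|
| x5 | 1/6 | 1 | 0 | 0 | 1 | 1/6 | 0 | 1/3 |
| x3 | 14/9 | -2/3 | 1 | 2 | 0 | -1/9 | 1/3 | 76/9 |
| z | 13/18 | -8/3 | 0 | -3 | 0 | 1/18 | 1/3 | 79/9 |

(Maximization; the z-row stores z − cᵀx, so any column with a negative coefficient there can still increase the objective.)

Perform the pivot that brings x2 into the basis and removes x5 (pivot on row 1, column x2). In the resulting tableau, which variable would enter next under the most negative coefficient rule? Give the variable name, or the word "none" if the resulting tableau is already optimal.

Pivot element 1. New z-row = old z-row − (-8/3)·(row 1/1).
Updated z-row coefficients: x1: 7/6, x2: 0, x3: 0, x4: -3, x5: 8/3, s1: 1/2, s2: 1/3.
The most negative is -3 in column x4, so x4 would enter next.

x4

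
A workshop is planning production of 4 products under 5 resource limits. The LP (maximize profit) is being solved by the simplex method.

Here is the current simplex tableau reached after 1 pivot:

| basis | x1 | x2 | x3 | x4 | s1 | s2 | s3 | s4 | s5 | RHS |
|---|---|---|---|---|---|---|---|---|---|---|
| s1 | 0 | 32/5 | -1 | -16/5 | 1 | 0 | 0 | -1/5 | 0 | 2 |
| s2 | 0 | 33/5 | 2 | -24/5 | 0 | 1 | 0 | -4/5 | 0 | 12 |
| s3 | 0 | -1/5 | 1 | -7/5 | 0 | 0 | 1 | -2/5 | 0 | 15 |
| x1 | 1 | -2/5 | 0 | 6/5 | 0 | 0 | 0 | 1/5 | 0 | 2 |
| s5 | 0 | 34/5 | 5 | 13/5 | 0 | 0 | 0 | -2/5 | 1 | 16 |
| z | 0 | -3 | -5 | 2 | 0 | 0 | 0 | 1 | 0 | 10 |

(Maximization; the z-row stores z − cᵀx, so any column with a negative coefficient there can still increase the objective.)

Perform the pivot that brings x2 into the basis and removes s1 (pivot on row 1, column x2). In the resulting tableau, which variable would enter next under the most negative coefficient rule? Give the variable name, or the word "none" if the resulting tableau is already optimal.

Pivot element 32/5. New z-row = old z-row − (-3)·(row 1/(32/5)).
Updated z-row coefficients: x1: 0, x2: 0, x3: -175/32, x4: 1/2, s1: 15/32, s2: 0, s3: 0, s4: 29/32, s5: 0.
The most negative is -175/32 in column x3, so x3 would enter next.

x3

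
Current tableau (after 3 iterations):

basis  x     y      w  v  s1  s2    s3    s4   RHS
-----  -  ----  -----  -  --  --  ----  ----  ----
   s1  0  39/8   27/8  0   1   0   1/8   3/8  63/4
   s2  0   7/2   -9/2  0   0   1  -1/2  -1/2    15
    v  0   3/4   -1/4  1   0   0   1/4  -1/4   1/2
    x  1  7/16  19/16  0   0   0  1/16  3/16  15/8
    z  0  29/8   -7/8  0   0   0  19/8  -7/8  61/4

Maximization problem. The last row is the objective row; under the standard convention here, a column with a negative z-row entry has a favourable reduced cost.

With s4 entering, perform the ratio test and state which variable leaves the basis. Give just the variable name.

x

Ratios: row 1 (s1): (63/4)/(3/8) = 42; row 2 (s2): entry -1/2 ≤ 0, skip; row 3 (v): entry -1/4 ≤ 0, skip; row 4 (x): (15/8)/(3/16) = 10.
Minimum ratio 10 is in the x row, so x leaves.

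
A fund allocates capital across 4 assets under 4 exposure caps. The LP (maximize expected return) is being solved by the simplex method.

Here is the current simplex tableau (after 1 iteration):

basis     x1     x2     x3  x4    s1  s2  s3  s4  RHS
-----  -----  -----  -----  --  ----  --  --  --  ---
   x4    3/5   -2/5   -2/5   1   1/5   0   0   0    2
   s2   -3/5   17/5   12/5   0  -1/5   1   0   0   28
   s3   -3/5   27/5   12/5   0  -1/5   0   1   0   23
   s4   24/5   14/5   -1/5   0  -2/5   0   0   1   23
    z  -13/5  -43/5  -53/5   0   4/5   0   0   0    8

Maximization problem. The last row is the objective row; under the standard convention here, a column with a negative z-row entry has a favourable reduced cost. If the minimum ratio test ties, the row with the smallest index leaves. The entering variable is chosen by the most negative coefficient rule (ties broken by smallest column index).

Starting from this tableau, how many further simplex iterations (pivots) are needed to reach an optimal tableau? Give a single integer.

pivot: x3 in, s3 out → z = 1315/12
pivot: x1 in, s4 out → z = 7816/57
pivot: s1 in, x4 out → z = 1745/12
No improving column remains; optimal.

3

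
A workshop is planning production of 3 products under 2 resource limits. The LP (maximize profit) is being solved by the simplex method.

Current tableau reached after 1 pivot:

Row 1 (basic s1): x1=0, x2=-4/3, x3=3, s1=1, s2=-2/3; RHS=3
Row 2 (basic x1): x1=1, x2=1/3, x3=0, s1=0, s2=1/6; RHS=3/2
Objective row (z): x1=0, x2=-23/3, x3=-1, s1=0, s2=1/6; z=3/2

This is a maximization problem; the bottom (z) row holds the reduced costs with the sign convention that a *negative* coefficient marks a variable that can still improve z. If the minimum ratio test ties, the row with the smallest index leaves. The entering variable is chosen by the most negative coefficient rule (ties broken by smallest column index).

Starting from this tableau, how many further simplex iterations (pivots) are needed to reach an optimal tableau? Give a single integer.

pivot: x2 in, x1 out → z = 36
pivot: x3 in, s1 out → z = 39
No improving column remains; optimal.

2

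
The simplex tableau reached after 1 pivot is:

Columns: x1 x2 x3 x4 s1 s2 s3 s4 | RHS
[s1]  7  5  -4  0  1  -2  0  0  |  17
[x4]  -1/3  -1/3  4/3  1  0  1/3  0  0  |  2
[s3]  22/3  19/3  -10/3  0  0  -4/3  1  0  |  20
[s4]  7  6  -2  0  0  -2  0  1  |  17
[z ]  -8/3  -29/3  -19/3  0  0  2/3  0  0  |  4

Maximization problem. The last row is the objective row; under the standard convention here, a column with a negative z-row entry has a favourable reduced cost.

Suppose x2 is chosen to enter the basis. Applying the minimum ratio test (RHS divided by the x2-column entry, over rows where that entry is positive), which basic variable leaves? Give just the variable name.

s4

Ratios: row 1 (s1): 17/5 = 17/5; row 2 (x4): entry -1/3 ≤ 0, skip; row 3 (s3): 20/(19/3) = 60/19; row 4 (s4): 17/6 = 17/6.
Minimum ratio 17/6 is in the s4 row, so s4 leaves.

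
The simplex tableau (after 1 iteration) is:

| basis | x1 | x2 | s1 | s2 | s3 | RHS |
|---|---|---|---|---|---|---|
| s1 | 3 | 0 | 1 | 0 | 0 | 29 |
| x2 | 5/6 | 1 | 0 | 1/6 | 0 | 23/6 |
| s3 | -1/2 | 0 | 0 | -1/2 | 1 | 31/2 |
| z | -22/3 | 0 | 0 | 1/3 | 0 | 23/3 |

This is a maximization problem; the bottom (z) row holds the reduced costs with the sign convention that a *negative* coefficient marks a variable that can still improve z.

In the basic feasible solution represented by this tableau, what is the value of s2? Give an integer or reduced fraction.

0

s2 is nonbasic (not in the basis column), so its value in the current BFS is 0.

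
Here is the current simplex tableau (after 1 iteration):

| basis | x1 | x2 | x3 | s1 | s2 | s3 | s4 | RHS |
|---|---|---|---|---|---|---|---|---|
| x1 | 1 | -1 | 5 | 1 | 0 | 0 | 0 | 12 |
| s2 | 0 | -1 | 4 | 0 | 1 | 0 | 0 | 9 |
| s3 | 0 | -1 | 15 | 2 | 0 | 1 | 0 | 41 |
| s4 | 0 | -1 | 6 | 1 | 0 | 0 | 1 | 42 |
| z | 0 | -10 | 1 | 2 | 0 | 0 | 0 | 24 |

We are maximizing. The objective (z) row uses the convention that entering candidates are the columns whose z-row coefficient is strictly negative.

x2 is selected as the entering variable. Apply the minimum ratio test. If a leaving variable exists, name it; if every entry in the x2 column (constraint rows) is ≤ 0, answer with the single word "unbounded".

x2-column entries: row 1: -1, row 2: -1, row 3: -1, row 4: -1. All ≤ 0, so x2 can increase without bound; the LP is unbounded in this direction.

unbounded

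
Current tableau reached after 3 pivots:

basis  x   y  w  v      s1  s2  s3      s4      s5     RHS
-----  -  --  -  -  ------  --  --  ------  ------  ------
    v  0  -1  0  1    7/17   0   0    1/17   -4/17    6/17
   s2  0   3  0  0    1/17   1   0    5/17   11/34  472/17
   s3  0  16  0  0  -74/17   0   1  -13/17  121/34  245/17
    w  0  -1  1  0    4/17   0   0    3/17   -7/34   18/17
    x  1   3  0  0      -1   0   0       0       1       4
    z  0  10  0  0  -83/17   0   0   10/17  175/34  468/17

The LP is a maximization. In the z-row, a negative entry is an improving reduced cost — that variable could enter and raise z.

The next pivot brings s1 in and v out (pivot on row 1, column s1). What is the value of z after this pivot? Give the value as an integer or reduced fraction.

Minimum ratio for s1: (6/17)/(7/17) = 6/7.
z changes by −(z-row coeff of s1)·ratio = −(-83/17)·(6/7) = 498/119.
New z = 468/17 + (498/119) = 222/7.

222/7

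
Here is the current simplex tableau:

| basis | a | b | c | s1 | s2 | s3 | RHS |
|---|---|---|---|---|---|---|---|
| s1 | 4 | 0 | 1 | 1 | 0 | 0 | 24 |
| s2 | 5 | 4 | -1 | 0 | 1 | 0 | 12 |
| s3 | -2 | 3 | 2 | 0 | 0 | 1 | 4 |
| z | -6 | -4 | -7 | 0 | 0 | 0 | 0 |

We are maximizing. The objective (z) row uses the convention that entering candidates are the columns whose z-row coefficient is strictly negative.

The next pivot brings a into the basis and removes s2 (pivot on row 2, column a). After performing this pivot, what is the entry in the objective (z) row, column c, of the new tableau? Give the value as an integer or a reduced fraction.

-41/5

Pivot element is row 2, column a: 5.
Normalize row 2: new (row 2, c) = (-1)/5 = -1/5.
z-row ← z-row − (-6)·(new row 2): -7 − (-6)·(-1/5) = -41/5.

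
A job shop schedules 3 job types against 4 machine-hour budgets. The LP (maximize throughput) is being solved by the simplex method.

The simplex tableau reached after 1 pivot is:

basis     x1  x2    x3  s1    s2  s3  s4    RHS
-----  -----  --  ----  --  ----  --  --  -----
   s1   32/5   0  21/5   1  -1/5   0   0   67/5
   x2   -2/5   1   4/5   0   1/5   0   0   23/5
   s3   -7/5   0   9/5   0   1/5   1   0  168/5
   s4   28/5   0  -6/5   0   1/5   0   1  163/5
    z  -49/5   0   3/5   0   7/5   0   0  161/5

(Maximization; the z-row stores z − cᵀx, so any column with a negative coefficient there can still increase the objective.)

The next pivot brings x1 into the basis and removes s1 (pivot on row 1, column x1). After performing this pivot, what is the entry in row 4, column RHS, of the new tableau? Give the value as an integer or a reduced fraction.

167/8

Pivot element is row 1, column x1: 32/5.
Normalize row 1: new (row 1, RHS) = (67/5)/(32/5) = 67/32.
row 4 ← row 4 − (28/5)·(new row 1): 163/5 − (28/5)·(67/32) = 167/8.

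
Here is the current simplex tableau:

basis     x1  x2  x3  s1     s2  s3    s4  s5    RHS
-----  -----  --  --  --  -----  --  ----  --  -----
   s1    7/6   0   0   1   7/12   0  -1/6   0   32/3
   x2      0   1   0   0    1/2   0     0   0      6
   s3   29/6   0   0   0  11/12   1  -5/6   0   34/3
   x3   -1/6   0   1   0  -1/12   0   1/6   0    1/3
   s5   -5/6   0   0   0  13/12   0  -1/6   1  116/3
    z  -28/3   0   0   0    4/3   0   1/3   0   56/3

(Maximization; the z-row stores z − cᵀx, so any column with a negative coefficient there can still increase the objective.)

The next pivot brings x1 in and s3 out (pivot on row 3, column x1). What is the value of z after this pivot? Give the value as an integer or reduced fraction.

1176/29

Minimum ratio for x1: (34/3)/(29/6) = 68/29.
z changes by −(z-row coeff of x1)·ratio = −(-28/3)·(68/29) = 1904/87.
New z = 56/3 + (1904/87) = 1176/29.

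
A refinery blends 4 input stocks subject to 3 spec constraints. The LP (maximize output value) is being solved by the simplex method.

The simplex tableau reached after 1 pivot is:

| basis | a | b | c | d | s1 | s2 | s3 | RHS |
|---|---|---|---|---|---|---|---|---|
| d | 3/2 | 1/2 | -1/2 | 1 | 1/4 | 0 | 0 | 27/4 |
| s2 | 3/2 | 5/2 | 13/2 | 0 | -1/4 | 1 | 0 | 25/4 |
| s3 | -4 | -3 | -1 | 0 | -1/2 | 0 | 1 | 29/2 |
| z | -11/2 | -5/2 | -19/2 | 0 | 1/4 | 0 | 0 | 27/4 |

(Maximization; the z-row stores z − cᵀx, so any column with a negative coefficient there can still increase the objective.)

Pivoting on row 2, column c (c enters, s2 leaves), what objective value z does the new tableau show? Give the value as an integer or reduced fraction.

Minimum ratio for c: (25/4)/(13/2) = 25/26.
z changes by −(z-row coeff of c)·ratio = −(-19/2)·(25/26) = 475/52.
New z = 27/4 + (475/52) = 413/26.

413/26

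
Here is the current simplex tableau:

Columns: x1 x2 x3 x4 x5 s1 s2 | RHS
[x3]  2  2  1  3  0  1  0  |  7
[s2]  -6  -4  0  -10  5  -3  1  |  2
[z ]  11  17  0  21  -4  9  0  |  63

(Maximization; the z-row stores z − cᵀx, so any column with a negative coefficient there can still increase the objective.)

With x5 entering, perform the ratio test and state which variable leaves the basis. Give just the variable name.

s2

Ratios: row 1 (x3): entry 0 ≤ 0, skip; row 2 (s2): 2/5 = 2/5.
Minimum ratio 2/5 is in the s2 row, so s2 leaves.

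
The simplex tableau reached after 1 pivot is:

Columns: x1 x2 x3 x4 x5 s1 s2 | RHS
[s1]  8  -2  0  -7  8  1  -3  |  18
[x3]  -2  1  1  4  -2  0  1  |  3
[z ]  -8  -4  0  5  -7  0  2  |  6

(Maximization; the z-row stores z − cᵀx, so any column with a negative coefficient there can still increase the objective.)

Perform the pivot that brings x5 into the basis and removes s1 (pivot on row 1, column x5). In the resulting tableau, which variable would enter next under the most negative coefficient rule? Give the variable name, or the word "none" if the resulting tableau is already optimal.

Pivot element 8. New z-row = old z-row − (-7)·(row 1/8).
Updated z-row coefficients: x1: -1, x2: -23/4, x3: 0, x4: -9/8, x5: 0, s1: 7/8, s2: -5/8.
The most negative is -23/4 in column x2, so x2 would enter next.

x2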